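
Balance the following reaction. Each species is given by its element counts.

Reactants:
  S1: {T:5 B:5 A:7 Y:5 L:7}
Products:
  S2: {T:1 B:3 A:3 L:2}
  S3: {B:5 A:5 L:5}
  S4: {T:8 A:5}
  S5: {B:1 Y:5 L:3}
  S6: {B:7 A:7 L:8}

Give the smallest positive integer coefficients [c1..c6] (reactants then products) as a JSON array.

T: 5·5 = 25 | 1·1+2·0+3·8+5·0+1·0 = 25
B: 5·5 = 25 | 1·3+2·5+3·0+5·1+1·7 = 25
A: 5·7 = 35 | 1·3+2·5+3·5+5·0+1·7 = 35
Y: 5·5 = 25 | 1·0+2·0+3·0+5·5+1·0 = 25
L: 5·7 = 35 | 1·2+2·5+3·0+5·3+1·8 = 35
gcd(5,1,2,3,5,1) = 1

Coefficients: [5, 1, 2, 3, 5, 1]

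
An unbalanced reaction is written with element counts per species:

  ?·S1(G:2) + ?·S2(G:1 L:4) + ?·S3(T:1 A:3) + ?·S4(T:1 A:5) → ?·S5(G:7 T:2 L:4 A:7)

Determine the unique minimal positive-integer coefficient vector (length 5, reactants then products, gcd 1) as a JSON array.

G: 6·2+2·1+3·0+1·0 = 14 | 2·7 = 14
T: 6·0+2·0+3·1+1·1 = 4 | 2·2 = 4
L: 6·0+2·4+3·0+1·0 = 8 | 2·4 = 8
A: 6·0+2·0+3·3+1·5 = 14 | 2·7 = 14
gcd(6,2,3,1,2) = 1

Coefficients: [6, 2, 3, 1, 2]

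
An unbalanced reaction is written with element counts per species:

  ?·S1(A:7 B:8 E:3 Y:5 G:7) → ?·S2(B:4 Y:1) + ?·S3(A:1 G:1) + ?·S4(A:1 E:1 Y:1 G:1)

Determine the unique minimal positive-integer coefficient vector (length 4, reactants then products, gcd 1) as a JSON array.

A: 1·7 = 7 | 2·0+4·1+3·1 = 7
B: 1·8 = 8 | 2·4+4·0+3·0 = 8
E: 1·3 = 3 | 2·0+4·0+3·1 = 3
Y: 1·5 = 5 | 2·1+4·0+3·1 = 5
G: 1·7 = 7 | 2·0+4·1+3·1 = 7
gcd(1,2,4,3) = 1

Coefficients: [1, 2, 4, 3]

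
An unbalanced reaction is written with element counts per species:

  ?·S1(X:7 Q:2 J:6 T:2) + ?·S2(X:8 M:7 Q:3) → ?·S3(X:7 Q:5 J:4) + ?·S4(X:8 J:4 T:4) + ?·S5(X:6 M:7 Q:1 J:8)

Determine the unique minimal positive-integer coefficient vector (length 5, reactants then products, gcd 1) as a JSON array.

X: 4·7+1·8 = 36 | 2·7+2·8+1·6 = 36
M: 4·0+1·7 = 7 | 2·0+2·0+1·7 = 7
Q: 4·2+1·3 = 11 | 2·5+2·0+1·1 = 11
J: 4·6+1·0 = 24 | 2·4+2·4+1·8 = 24
T: 4·2+1·0 = 8 | 2·0+2·4+1·0 = 8
gcd(4,1,2,2,1) = 1

Coefficients: [4, 1, 2, 2, 1]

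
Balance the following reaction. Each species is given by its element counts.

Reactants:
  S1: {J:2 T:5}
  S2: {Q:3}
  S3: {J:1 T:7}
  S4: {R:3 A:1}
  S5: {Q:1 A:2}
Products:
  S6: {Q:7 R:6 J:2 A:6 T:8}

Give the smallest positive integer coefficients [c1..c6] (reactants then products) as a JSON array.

Coefficients: [2, 5, 2, 6, 6, 3]

Q: 2·0+5·3+2·0+6·0+6·1 = 21 | 3·7 = 21
R: 2·0+5·0+2·0+6·3+6·0 = 18 | 3·6 = 18
J: 2·2+5·0+2·1+6·0+6·0 = 6 | 3·2 = 6
A: 2·0+5·0+2·0+6·1+6·2 = 18 | 3·6 = 18
T: 2·5+5·0+2·7+6·0+6·0 = 24 | 3·8 = 24
gcd(2,5,2,6,6,3) = 1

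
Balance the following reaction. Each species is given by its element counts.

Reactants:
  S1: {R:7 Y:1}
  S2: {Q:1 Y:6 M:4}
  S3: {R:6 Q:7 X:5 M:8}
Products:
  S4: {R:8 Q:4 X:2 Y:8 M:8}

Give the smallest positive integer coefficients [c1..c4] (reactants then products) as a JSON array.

Coefficients: [4, 6, 2, 5]

R: 4·7+6·0+2·6 = 40 | 5·8 = 40
Q: 4·0+6·1+2·7 = 20 | 5·4 = 20
X: 4·0+6·0+2·5 = 10 | 5·2 = 10
Y: 4·1+6·6+2·0 = 40 | 5·8 = 40
M: 4·0+6·4+2·8 = 40 | 5·8 = 40
gcd(4,6,2,5) = 1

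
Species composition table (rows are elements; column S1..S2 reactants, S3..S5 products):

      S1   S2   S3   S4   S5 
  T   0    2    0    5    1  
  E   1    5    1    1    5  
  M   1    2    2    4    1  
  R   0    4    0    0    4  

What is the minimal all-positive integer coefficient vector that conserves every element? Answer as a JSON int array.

T: 3·0+5·2 = 10 | 2·0+1·5+5·1 = 10
E: 3·1+5·5 = 28 | 2·1+1·1+5·5 = 28
M: 3·1+5·2 = 13 | 2·2+1·4+5·1 = 13
R: 3·0+5·4 = 20 | 2·0+1·0+5·4 = 20
gcd(3,5,2,1,5) = 1

Coefficients: [3, 5, 2, 1, 5]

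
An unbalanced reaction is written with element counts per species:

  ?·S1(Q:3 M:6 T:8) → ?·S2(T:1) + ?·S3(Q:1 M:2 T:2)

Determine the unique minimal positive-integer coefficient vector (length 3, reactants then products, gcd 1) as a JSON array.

Coefficients: [1, 2, 3]

Q: 1·3 = 3 | 2·0+3·1 = 3
M: 1·6 = 6 | 2·0+3·2 = 6
T: 1·8 = 8 | 2·1+3·2 = 8
gcd(1,2,3) = 1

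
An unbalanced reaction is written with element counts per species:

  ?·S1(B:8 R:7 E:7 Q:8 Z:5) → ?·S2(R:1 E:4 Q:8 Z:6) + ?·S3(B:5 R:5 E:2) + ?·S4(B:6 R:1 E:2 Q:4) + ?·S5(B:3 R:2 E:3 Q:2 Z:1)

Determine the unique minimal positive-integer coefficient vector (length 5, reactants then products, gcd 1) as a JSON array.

B: 4·8 = 32 | 3·0+4·5+1·6+2·3 = 32
R: 4·7 = 28 | 3·1+4·5+1·1+2·2 = 28
E: 4·7 = 28 | 3·4+4·2+1·2+2·3 = 28
Q: 4·8 = 32 | 3·8+4·0+1·4+2·2 = 32
Z: 4·5 = 20 | 3·6+4·0+1·0+2·1 = 20
gcd(4,3,4,1,2) = 1

Coefficients: [4, 3, 4, 1, 2]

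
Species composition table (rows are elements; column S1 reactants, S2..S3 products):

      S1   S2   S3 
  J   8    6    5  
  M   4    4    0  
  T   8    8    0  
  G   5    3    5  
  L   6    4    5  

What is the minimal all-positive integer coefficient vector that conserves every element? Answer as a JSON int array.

Coefficients: [5, 5, 2]

J: 5·8 = 40 | 5·6+2·5 = 40
M: 5·4 = 20 | 5·4+2·0 = 20
T: 5·8 = 40 | 5·8+2·0 = 40
G: 5·5 = 25 | 5·3+2·5 = 25
L: 5·6 = 30 | 5·4+2·5 = 30
gcd(5,5,2) = 1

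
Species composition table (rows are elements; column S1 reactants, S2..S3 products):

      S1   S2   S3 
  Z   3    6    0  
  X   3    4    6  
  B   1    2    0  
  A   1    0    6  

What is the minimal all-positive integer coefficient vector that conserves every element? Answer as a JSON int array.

Z: 6·3 = 18 | 3·6+1·0 = 18
X: 6·3 = 18 | 3·4+1·6 = 18
B: 6·1 = 6 | 3·2+1·0 = 6
A: 6·1 = 6 | 3·0+1·6 = 6
gcd(6,3,1) = 1

Coefficients: [6, 3, 1]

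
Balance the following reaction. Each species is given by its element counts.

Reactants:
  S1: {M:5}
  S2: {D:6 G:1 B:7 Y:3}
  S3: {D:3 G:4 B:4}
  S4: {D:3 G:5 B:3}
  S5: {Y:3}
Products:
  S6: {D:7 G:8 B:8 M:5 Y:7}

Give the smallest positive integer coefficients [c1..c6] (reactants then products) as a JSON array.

D: 3·0+1·6+2·3+3·3+6·0 = 21 | 3·7 = 21
G: 3·0+1·1+2·4+3·5+6·0 = 24 | 3·8 = 24
B: 3·0+1·7+2·4+3·3+6·0 = 24 | 3·8 = 24
M: 3·5+1·0+2·0+3·0+6·0 = 15 | 3·5 = 15
Y: 3·0+1·3+2·0+3·0+6·3 = 21 | 3·7 = 21
gcd(3,1,2,3,6,3) = 1

Coefficients: [3, 1, 2, 3, 6, 3]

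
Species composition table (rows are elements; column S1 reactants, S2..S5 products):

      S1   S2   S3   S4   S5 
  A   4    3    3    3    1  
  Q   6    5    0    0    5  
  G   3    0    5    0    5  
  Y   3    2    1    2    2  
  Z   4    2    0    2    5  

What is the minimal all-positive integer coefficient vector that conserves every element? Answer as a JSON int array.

A: 5·4 = 20 | 4·3+1·3+1·3+2·1 = 20
Q: 5·6 = 30 | 4·5+1·0+1·0+2·5 = 30
G: 5·3 = 15 | 4·0+1·5+1·0+2·5 = 15
Y: 5·3 = 15 | 4·2+1·1+1·2+2·2 = 15
Z: 5·4 = 20 | 4·2+1·0+1·2+2·5 = 20
gcd(5,4,1,1,2) = 1

Coefficients: [5, 4, 1, 1, 2]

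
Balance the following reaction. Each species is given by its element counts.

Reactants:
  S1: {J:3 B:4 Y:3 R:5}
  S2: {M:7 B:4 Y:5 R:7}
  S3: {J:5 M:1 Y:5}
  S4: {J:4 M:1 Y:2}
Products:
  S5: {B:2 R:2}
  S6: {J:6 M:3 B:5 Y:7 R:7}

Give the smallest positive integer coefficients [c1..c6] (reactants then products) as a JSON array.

Coefficients: [6, 2, 2, 2, 1, 6]

J: 6·3+2·0+2·5+2·4 = 36 | 1·0+6·6 = 36
M: 6·0+2·7+2·1+2·1 = 18 | 1·0+6·3 = 18
B: 6·4+2·4+2·0+2·0 = 32 | 1·2+6·5 = 32
Y: 6·3+2·5+2·5+2·2 = 42 | 1·0+6·7 = 42
R: 6·5+2·7+2·0+2·0 = 44 | 1·2+6·7 = 44
gcd(6,2,2,2,1,6) = 1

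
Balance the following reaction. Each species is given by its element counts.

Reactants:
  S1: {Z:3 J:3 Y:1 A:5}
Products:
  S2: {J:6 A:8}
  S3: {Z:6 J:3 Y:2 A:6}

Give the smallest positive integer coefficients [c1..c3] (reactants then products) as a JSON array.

Coefficients: [4, 1, 2]

Z: 4·3 = 12 | 1·0+2·6 = 12
J: 4·3 = 12 | 1·6+2·3 = 12
Y: 4·1 = 4 | 1·0+2·2 = 4
A: 4·5 = 20 | 1·8+2·6 = 20
gcd(4,1,2) = 1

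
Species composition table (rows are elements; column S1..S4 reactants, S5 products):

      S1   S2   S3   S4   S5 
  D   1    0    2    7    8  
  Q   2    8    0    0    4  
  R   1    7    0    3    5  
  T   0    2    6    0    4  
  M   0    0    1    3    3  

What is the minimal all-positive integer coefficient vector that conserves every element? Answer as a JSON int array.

D: 6·1+1·0+3·2+4·7 = 40 | 5·8 = 40
Q: 6·2+1·8+3·0+4·0 = 20 | 5·4 = 20
R: 6·1+1·7+3·0+4·3 = 25 | 5·5 = 25
T: 6·0+1·2+3·6+4·0 = 20 | 5·4 = 20
M: 6·0+1·0+3·1+4·3 = 15 | 5·3 = 15
gcd(6,1,3,4,5) = 1

Coefficients: [6, 1, 3, 4, 5]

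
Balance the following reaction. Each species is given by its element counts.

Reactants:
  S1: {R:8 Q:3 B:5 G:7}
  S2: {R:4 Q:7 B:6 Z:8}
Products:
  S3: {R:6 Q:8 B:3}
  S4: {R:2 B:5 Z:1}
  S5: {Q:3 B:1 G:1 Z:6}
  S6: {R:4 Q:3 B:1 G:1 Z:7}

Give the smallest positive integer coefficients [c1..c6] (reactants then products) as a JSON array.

R: 1·8+6·4 = 32 | 3·6+5·2+6·0+1·4 = 32
Q: 1·3+6·7 = 45 | 3·8+5·0+6·3+1·3 = 45
B: 1·5+6·6 = 41 | 3·3+5·5+6·1+1·1 = 41
G: 1·7+6·0 = 7 | 3·0+5·0+6·1+1·1 = 7
Z: 1·0+6·8 = 48 | 3·0+5·1+6·6+1·7 = 48
gcd(1,6,3,5,6,1) = 1

Coefficients: [1, 6, 3, 5, 6, 1]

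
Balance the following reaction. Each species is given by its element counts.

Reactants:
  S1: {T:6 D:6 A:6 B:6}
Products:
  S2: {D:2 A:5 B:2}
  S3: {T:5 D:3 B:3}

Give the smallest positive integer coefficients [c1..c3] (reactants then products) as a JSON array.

Coefficients: [5, 6, 6]

T: 5·6 = 30 | 6·0+6·5 = 30
D: 5·6 = 30 | 6·2+6·3 = 30
A: 5·6 = 30 | 6·5+6·0 = 30
B: 5·6 = 30 | 6·2+6·3 = 30
gcd(5,6,6) = 1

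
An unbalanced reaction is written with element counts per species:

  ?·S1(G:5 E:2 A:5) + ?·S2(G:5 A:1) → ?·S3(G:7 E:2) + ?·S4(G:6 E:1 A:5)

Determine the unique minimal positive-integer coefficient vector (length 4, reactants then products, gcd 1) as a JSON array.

Coefficients: [5, 5, 2, 6]

G: 5·5+5·5 = 50 | 2·7+6·6 = 50
E: 5·2+5·0 = 10 | 2·2+6·1 = 10
A: 5·5+5·1 = 30 | 2·0+6·5 = 30
gcd(5,5,2,6) = 1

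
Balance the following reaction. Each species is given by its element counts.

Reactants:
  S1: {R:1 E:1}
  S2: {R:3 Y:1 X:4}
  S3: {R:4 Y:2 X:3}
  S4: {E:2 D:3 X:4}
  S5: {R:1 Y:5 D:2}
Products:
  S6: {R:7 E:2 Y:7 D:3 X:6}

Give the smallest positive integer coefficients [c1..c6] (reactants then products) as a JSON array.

Coefficients: [4, 2, 2, 1, 3, 3]

R: 4·1+2·3+2·4+1·0+3·1 = 21 | 3·7 = 21
E: 4·1+2·0+2·0+1·2+3·0 = 6 | 3·2 = 6
Y: 4·0+2·1+2·2+1·0+3·5 = 21 | 3·7 = 21
D: 4·0+2·0+2·0+1·3+3·2 = 9 | 3·3 = 9
X: 4·0+2·4+2·3+1·4+3·0 = 18 | 3·6 = 18
gcd(4,2,2,1,3,3) = 1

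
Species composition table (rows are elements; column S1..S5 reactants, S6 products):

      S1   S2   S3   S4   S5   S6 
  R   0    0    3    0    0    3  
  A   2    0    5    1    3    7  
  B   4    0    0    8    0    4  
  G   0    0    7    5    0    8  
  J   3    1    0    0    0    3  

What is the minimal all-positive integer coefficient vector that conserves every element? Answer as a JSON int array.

Coefficients: [3, 6, 5, 1, 1, 5]

R: 3·0+6·0+5·3+1·0+1·0 = 15 | 5·3 = 15
A: 3·2+6·0+5·5+1·1+1·3 = 35 | 5·7 = 35
B: 3·4+6·0+5·0+1·8+1·0 = 20 | 5·4 = 20
G: 3·0+6·0+5·7+1·5+1·0 = 40 | 5·8 = 40
J: 3·3+6·1+5·0+1·0+1·0 = 15 | 5·3 = 15
gcd(3,6,5,1,1,5) = 1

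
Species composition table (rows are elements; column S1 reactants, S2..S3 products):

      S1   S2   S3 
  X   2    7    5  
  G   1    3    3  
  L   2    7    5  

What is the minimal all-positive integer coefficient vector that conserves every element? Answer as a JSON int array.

Coefficients: [6, 1, 1]

X: 6·2 = 12 | 1·7+1·5 = 12
G: 6·1 = 6 | 1·3+1·3 = 6
L: 6·2 = 12 | 1·7+1·5 = 12
gcd(6,1,1) = 1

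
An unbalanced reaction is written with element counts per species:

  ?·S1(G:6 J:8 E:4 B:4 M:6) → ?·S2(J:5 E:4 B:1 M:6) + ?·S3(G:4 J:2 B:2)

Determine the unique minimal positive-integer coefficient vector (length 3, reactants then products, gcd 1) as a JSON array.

Coefficients: [2, 2, 3]

G: 2·6 = 12 | 2·0+3·4 = 12
J: 2·8 = 16 | 2·5+3·2 = 16
E: 2·4 = 8 | 2·4+3·0 = 8
B: 2·4 = 8 | 2·1+3·2 = 8
M: 2·6 = 12 | 2·6+3·0 = 12
gcd(2,2,3) = 1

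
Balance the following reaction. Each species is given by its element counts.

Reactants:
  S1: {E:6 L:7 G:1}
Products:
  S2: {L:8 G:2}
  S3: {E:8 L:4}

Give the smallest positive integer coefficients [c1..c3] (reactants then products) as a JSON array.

E: 4·6 = 24 | 2·0+3·8 = 24
L: 4·7 = 28 | 2·8+3·4 = 28
G: 4·1 = 4 | 2·2+3·0 = 4
gcd(4,2,3) = 1

Coefficients: [4, 2, 3]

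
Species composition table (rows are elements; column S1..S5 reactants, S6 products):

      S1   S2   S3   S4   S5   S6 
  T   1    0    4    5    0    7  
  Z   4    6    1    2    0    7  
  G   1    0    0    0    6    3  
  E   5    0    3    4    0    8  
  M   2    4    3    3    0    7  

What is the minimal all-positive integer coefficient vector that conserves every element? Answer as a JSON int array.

T: 3·1+2·0+3·4+4·5+2·0 = 35 | 5·7 = 35
Z: 3·4+2·6+3·1+4·2+2·0 = 35 | 5·7 = 35
G: 3·1+2·0+3·0+4·0+2·6 = 15 | 5·3 = 15
E: 3·5+2·0+3·3+4·4+2·0 = 40 | 5·8 = 40
M: 3·2+2·4+3·3+4·3+2·0 = 35 | 5·7 = 35
gcd(3,2,3,4,2,5) = 1

Coefficients: [3, 2, 3, 4, 2, 5]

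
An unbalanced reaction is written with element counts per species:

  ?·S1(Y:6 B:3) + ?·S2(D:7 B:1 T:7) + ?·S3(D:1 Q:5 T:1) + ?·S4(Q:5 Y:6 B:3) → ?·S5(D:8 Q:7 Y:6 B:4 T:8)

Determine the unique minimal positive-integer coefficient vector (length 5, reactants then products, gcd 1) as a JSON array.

Coefficients: [3, 5, 5, 2, 5]

D: 3·0+5·7+5·1+2·0 = 40 | 5·8 = 40
Q: 3·0+5·0+5·5+2·5 = 35 | 5·7 = 35
Y: 3·6+5·0+5·0+2·6 = 30 | 5·6 = 30
B: 3·3+5·1+5·0+2·3 = 20 | 5·4 = 20
T: 3·0+5·7+5·1+2·0 = 40 | 5·8 = 40
gcd(3,5,5,2,5) = 1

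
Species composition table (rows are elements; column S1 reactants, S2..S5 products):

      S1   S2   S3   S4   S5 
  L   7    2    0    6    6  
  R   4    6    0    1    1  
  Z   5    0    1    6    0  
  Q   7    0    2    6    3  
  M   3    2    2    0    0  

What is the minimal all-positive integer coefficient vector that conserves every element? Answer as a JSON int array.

Coefficients: [6, 3, 6, 4, 2]

L: 6·7 = 42 | 3·2+6·0+4·6+2·6 = 42
R: 6·4 = 24 | 3·6+6·0+4·1+2·1 = 24
Z: 6·5 = 30 | 3·0+6·1+4·6+2·0 = 30
Q: 6·7 = 42 | 3·0+6·2+4·6+2·3 = 42
M: 6·3 = 18 | 3·2+6·2+4·0+2·0 = 18
gcd(6,3,6,4,2) = 1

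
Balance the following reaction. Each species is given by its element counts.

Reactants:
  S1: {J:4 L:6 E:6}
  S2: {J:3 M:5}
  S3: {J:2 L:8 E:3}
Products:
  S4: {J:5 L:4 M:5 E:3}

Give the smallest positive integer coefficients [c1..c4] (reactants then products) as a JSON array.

J: 2·4+5·3+1·2 = 25 | 5·5 = 25
L: 2·6+5·0+1·8 = 20 | 5·4 = 20
M: 2·0+5·5+1·0 = 25 | 5·5 = 25
E: 2·6+5·0+1·3 = 15 | 5·3 = 15
gcd(2,5,1,5) = 1

Coefficients: [2, 5, 1, 5]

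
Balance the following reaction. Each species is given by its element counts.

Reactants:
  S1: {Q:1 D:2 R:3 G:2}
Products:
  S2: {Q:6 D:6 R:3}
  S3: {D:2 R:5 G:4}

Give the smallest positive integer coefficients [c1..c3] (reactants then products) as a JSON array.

Q: 6·1 = 6 | 1·6+3·0 = 6
D: 6·2 = 12 | 1·6+3·2 = 12
R: 6·3 = 18 | 1·3+3·5 = 18
G: 6·2 = 12 | 1·0+3·4 = 12
gcd(6,1,3) = 1

Coefficients: [6, 1, 3]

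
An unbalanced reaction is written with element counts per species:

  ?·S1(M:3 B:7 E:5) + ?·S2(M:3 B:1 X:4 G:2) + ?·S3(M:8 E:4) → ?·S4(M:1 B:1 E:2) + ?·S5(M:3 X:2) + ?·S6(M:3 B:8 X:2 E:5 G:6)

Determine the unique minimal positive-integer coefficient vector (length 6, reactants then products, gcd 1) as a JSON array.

M: 1·3+3·3+1·8 = 20 | 2·1+5·3+1·3 = 20
B: 1·7+3·1+1·0 = 10 | 2·1+5·0+1·8 = 10
X: 1·0+3·4+1·0 = 12 | 2·0+5·2+1·2 = 12
E: 1·5+3·0+1·4 = 9 | 2·2+5·0+1·5 = 9
G: 1·0+3·2+1·0 = 6 | 2·0+5·0+1·6 = 6
gcd(1,3,1,2,5,1) = 1

Coefficients: [1, 3, 1, 2, 5, 1]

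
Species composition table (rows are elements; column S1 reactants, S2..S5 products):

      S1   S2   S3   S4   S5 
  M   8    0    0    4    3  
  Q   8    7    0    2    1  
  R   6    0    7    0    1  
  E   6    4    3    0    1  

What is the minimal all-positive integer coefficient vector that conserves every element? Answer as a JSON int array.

M: 3·8 = 24 | 2·0+2·0+3·4+4·3 = 24
Q: 3·8 = 24 | 2·7+2·0+3·2+4·1 = 24
R: 3·6 = 18 | 2·0+2·7+3·0+4·1 = 18
E: 3·6 = 18 | 2·4+2·3+3·0+4·1 = 18
gcd(3,2,2,3,4) = 1

Coefficients: [3, 2, 2, 3, 4]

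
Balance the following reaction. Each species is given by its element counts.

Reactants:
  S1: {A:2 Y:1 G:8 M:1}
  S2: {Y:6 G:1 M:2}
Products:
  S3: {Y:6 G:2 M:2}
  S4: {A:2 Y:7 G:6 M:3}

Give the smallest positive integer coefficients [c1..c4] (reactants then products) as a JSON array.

A: 1·2+4·0 = 2 | 3·0+1·2 = 2
Y: 1·1+4·6 = 25 | 3·6+1·7 = 25
G: 1·8+4·1 = 12 | 3·2+1·6 = 12
M: 1·1+4·2 = 9 | 3·2+1·3 = 9
gcd(1,4,3,1) = 1

Coefficients: [1, 4, 3, 1]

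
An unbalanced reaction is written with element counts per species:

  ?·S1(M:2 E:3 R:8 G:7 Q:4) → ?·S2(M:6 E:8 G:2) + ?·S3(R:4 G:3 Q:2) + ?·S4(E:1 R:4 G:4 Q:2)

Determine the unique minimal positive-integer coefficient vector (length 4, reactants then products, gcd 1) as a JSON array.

M: 3·2 = 6 | 1·6+5·0+1·0 = 6
E: 3·3 = 9 | 1·8+5·0+1·1 = 9
R: 3·8 = 24 | 1·0+5·4+1·4 = 24
G: 3·7 = 21 | 1·2+5·3+1·4 = 21
Q: 3·4 = 12 | 1·0+5·2+1·2 = 12
gcd(3,1,5,1) = 1

Coefficients: [3, 1, 5, 1]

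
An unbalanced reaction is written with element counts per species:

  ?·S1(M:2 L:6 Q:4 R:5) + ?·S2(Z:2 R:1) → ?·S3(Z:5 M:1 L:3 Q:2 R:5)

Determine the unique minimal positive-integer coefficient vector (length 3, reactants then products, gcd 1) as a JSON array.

Z: 1·0+5·2 = 10 | 2·5 = 10
M: 1·2+5·0 = 2 | 2·1 = 2
L: 1·6+5·0 = 6 | 2·3 = 6
Q: 1·4+5·0 = 4 | 2·2 = 4
R: 1·5+5·1 = 10 | 2·5 = 10
gcd(1,5,2) = 1

Coefficients: [1, 5, 2]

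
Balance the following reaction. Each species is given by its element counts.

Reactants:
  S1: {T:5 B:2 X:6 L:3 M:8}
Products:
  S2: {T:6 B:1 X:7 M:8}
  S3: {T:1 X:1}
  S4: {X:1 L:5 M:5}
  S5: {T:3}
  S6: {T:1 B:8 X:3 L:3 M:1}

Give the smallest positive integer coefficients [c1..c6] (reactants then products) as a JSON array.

T: 6·5 = 30 | 4·6+2·1+3·0+1·3+1·1 = 30
B: 6·2 = 12 | 4·1+2·0+3·0+1·0+1·8 = 12
X: 6·6 = 36 | 4·7+2·1+3·1+1·0+1·3 = 36
L: 6·3 = 18 | 4·0+2·0+3·5+1·0+1·3 = 18
M: 6·8 = 48 | 4·8+2·0+3·5+1·0+1·1 = 48
gcd(6,4,2,3,1,1) = 1

Coefficients: [6, 4, 2, 3, 1, 1]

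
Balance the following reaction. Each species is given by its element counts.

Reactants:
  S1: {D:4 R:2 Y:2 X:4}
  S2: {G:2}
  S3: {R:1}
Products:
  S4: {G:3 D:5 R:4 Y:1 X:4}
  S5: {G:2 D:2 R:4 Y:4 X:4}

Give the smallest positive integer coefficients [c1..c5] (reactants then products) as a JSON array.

G: 3·0+4·2+6·0 = 8 | 2·3+1·2 = 8
D: 3·4+4·0+6·0 = 12 | 2·5+1·2 = 12
R: 3·2+4·0+6·1 = 12 | 2·4+1·4 = 12
Y: 3·2+4·0+6·0 = 6 | 2·1+1·4 = 6
X: 3·4+4·0+6·0 = 12 | 2·4+1·4 = 12
gcd(3,4,6,2,1) = 1

Coefficients: [3, 4, 6, 2, 1]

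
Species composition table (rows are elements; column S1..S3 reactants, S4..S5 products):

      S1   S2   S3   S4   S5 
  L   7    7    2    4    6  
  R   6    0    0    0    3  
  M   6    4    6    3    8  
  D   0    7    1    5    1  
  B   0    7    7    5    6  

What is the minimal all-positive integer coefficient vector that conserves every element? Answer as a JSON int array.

Coefficients: [3, 3, 5, 4, 6]

L: 3·7+3·7+5·2 = 52 | 4·4+6·6 = 52
R: 3·6+3·0+5·0 = 18 | 4·0+6·3 = 18
M: 3·6+3·4+5·6 = 60 | 4·3+6·8 = 60
D: 3·0+3·7+5·1 = 26 | 4·5+6·1 = 26
B: 3·0+3·7+5·7 = 56 | 4·5+6·6 = 56
gcd(3,3,5,4,6) = 1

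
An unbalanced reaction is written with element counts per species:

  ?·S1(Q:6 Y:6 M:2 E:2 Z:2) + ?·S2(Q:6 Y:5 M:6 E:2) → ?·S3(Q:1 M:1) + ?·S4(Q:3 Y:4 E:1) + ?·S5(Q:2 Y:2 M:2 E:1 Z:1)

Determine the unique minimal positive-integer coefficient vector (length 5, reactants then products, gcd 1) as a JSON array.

Q: 3·6+2·6 = 30 | 6·1+4·3+6·2 = 30
Y: 3·6+2·5 = 28 | 6·0+4·4+6·2 = 28
M: 3·2+2·6 = 18 | 6·1+4·0+6·2 = 18
E: 3·2+2·2 = 10 | 6·0+4·1+6·1 = 10
Z: 3·2+2·0 = 6 | 6·0+4·0+6·1 = 6
gcd(3,2,6,4,6) = 1

Coefficients: [3, 2, 6, 4, 6]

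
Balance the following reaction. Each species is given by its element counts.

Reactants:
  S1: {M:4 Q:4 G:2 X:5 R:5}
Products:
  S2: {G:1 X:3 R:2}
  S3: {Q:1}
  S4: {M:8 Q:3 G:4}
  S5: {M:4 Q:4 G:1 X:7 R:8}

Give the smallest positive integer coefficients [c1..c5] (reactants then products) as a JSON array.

M: 4·4 = 16 | 2·0+5·0+1·8+2·4 = 16
Q: 4·4 = 16 | 2·0+5·1+1·3+2·4 = 16
G: 4·2 = 8 | 2·1+5·0+1·4+2·1 = 8
X: 4·5 = 20 | 2·3+5·0+1·0+2·7 = 20
R: 4·5 = 20 | 2·2+5·0+1·0+2·8 = 20
gcd(4,2,5,1,2) = 1

Coefficients: [4, 2, 5, 1, 2]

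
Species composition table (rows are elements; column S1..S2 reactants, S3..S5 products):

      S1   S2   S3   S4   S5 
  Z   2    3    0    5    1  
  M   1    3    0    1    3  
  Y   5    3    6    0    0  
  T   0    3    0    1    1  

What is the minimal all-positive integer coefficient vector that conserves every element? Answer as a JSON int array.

Coefficients: [6, 2, 6, 3, 3]

Z: 6·2+2·3 = 18 | 6·0+3·5+3·1 = 18
M: 6·1+2·3 = 12 | 6·0+3·1+3·3 = 12
Y: 6·5+2·3 = 36 | 6·6+3·0+3·0 = 36
T: 6·0+2·3 = 6 | 6·0+3·1+3·1 = 6
gcd(6,2,6,3,3) = 1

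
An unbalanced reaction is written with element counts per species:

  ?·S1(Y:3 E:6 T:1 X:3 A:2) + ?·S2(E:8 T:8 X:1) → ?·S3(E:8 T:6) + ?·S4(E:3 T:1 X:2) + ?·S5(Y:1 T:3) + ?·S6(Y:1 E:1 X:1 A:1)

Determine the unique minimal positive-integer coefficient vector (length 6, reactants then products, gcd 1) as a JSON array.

Y: 3·3+5·0 = 9 | 5·0+4·0+3·1+6·1 = 9
E: 3·6+5·8 = 58 | 5·8+4·3+3·0+6·1 = 58
T: 3·1+5·8 = 43 | 5·6+4·1+3·3+6·0 = 43
X: 3·3+5·1 = 14 | 5·0+4·2+3·0+6·1 = 14
A: 3·2+5·0 = 6 | 5·0+4·0+3·0+6·1 = 6
gcd(3,5,5,4,3,6) = 1

Coefficients: [3, 5, 5, 4, 3, 6]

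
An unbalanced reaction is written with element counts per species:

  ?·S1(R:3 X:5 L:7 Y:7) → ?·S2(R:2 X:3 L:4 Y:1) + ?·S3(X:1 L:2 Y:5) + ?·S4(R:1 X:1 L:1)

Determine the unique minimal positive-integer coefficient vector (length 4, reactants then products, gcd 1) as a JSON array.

Coefficients: [4, 3, 5, 6]

R: 4·3 = 12 | 3·2+5·0+6·1 = 12
X: 4·5 = 20 | 3·3+5·1+6·1 = 20
L: 4·7 = 28 | 3·4+5·2+6·1 = 28
Y: 4·7 = 28 | 3·1+5·5+6·0 = 28
gcd(4,3,5,6) = 1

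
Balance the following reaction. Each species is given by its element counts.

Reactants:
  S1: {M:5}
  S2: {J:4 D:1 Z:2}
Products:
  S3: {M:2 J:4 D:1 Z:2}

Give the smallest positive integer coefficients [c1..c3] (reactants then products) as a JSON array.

Coefficients: [2, 5, 5]

M: 2·5+5·0 = 10 | 5·2 = 10
J: 2·0+5·4 = 20 | 5·4 = 20
D: 2·0+5·1 = 5 | 5·1 = 5
Z: 2·0+5·2 = 10 | 5·2 = 10
gcd(2,5,5) = 1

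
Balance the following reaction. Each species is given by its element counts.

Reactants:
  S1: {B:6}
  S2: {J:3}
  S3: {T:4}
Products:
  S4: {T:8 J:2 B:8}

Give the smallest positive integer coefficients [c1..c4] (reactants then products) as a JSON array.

T: 4·0+2·0+6·4 = 24 | 3·8 = 24
J: 4·0+2·3+6·0 = 6 | 3·2 = 6
B: 4·6+2·0+6·0 = 24 | 3·8 = 24
gcd(4,2,6,3) = 1

Coefficients: [4, 2, 6, 3]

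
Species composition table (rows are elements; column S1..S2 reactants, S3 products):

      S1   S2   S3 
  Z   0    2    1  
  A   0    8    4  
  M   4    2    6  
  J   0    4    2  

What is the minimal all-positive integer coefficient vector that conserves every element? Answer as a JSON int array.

Z: 5·0+2·2 = 4 | 4·1 = 4
A: 5·0+2·8 = 16 | 4·4 = 16
M: 5·4+2·2 = 24 | 4·6 = 24
J: 5·0+2·4 = 8 | 4·2 = 8
gcd(5,2,4) = 1

Coefficients: [5, 2, 4]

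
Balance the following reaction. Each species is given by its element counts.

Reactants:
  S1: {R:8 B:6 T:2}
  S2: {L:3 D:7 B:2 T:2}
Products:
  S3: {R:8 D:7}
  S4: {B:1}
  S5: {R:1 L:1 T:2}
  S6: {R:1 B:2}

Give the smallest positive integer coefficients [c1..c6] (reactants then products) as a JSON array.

R: 2·8+1·0 = 16 | 1·8+4·0+3·1+5·1 = 16
L: 2·0+1·3 = 3 | 1·0+4·0+3·1+5·0 = 3
D: 2·0+1·7 = 7 | 1·7+4·0+3·0+5·0 = 7
B: 2·6+1·2 = 14 | 1·0+4·1+3·0+5·2 = 14
T: 2·2+1·2 = 6 | 1·0+4·0+3·2+5·0 = 6
gcd(2,1,1,4,3,5) = 1

Coefficients: [2, 1, 1, 4, 3, 5]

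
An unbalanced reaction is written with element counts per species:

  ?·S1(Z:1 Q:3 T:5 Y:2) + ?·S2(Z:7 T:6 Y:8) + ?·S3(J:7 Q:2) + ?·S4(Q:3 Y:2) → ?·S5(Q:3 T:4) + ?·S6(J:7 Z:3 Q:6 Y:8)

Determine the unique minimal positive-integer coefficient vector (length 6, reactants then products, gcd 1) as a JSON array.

Coefficients: [2, 1, 3, 6, 4, 3]

J: 2·0+1·0+3·7+6·0 = 21 | 4·0+3·7 = 21
Z: 2·1+1·7+3·0+6·0 = 9 | 4·0+3·3 = 9
Q: 2·3+1·0+3·2+6·3 = 30 | 4·3+3·6 = 30
T: 2·5+1·6+3·0+6·0 = 16 | 4·4+3·0 = 16
Y: 2·2+1·8+3·0+6·2 = 24 | 4·0+3·8 = 24
gcd(2,1,3,6,4,3) = 1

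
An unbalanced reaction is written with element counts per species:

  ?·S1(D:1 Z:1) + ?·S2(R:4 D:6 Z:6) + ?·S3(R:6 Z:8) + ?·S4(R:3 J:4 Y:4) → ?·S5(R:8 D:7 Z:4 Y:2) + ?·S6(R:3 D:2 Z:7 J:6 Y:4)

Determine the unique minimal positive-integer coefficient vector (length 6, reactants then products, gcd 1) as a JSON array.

Coefficients: [6, 5, 1, 6, 4, 4]

R: 6·0+5·4+1·6+6·3 = 44 | 4·8+4·3 = 44
D: 6·1+5·6+1·0+6·0 = 36 | 4·7+4·2 = 36
Z: 6·1+5·6+1·8+6·0 = 44 | 4·4+4·7 = 44
J: 6·0+5·0+1·0+6·4 = 24 | 4·0+4·6 = 24
Y: 6·0+5·0+1·0+6·4 = 24 | 4·2+4·4 = 24
gcd(6,5,1,6,4,4) = 1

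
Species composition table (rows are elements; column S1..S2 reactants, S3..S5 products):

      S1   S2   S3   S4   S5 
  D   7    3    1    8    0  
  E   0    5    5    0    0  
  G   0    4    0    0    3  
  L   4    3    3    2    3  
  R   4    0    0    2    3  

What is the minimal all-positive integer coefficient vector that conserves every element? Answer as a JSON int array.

D: 6·7+3·3 = 51 | 3·1+6·8+4·0 = 51
E: 6·0+3·5 = 15 | 3·5+6·0+4·0 = 15
G: 6·0+3·4 = 12 | 3·0+6·0+4·3 = 12
L: 6·4+3·3 = 33 | 3·3+6·2+4·3 = 33
R: 6·4+3·0 = 24 | 3·0+6·2+4·3 = 24
gcd(6,3,3,6,4) = 1

Coefficients: [6, 3, 3, 6, 4]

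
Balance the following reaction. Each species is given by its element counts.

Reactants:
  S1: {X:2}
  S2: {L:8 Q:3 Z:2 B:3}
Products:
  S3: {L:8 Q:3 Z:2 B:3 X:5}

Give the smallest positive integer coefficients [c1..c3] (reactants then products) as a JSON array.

Coefficients: [5, 2, 2]

L: 5·0+2·8 = 16 | 2·8 = 16
Q: 5·0+2·3 = 6 | 2·3 = 6
Z: 5·0+2·2 = 4 | 2·2 = 4
B: 5·0+2·3 = 6 | 2·3 = 6
X: 5·2+2·0 = 10 | 2·5 = 10
gcd(5,2,2) = 1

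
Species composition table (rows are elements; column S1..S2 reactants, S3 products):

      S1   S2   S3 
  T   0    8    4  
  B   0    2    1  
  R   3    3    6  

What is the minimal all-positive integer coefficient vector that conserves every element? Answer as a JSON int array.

Coefficients: [3, 1, 2]

T: 3·0+1·8 = 8 | 2·4 = 8
B: 3·0+1·2 = 2 | 2·1 = 2
R: 3·3+1·3 = 12 | 2·6 = 12
gcd(3,1,2) = 1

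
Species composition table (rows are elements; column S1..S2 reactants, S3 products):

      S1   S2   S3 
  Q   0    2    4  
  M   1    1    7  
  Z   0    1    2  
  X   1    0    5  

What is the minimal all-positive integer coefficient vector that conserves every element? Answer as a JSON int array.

Coefficients: [5, 2, 1]

Q: 5·0+2·2 = 4 | 1·4 = 4
M: 5·1+2·1 = 7 | 1·7 = 7
Z: 5·0+2·1 = 2 | 1·2 = 2
X: 5·1+2·0 = 5 | 1·5 = 5
gcd(5,2,1) = 1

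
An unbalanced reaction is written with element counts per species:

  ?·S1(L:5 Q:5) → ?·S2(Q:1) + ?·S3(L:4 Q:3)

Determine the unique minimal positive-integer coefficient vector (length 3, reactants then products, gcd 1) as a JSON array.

L: 4·5 = 20 | 5·0+5·4 = 20
Q: 4·5 = 20 | 5·1+5·3 = 20
gcd(4,5,5) = 1

Coefficients: [4, 5, 5]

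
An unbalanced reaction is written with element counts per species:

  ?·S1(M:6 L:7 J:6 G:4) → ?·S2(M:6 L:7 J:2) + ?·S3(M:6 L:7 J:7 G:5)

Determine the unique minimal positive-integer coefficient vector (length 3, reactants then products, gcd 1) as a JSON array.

Coefficients: [5, 1, 4]

M: 5·6 = 30 | 1·6+4·6 = 30
L: 5·7 = 35 | 1·7+4·7 = 35
J: 5·6 = 30 | 1·2+4·7 = 30
G: 5·4 = 20 | 1·0+4·5 = 20
gcd(5,1,4) = 1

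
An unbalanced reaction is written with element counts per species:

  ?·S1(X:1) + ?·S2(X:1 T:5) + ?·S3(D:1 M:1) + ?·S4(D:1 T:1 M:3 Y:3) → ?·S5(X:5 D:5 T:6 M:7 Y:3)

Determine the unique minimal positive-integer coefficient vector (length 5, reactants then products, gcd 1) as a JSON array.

Coefficients: [4, 1, 4, 1, 1]

X: 4·1+1·1+4·0+1·0 = 5 | 1·5 = 5
D: 4·0+1·0+4·1+1·1 = 5 | 1·5 = 5
T: 4·0+1·5+4·0+1·1 = 6 | 1·6 = 6
M: 4·0+1·0+4·1+1·3 = 7 | 1·7 = 7
Y: 4·0+1·0+4·0+1·3 = 3 | 1·3 = 3
gcd(4,1,4,1,1) = 1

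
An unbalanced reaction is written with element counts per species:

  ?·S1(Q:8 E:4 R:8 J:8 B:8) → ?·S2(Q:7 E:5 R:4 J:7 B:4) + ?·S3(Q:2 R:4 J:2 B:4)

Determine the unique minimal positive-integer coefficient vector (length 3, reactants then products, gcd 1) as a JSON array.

Coefficients: [5, 4, 6]

Q: 5·8 = 40 | 4·7+6·2 = 40
E: 5·4 = 20 | 4·5+6·0 = 20
R: 5·8 = 40 | 4·4+6·4 = 40
J: 5·8 = 40 | 4·7+6·2 = 40
B: 5·8 = 40 | 4·4+6·4 = 40
gcd(5,4,6) = 1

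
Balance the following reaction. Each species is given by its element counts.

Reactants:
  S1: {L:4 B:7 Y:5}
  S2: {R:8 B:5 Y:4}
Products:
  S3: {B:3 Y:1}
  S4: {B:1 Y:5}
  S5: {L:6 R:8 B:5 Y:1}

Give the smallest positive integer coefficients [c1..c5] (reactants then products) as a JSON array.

Coefficients: [3, 2, 6, 3, 2]

L: 3·4+2·0 = 12 | 6·0+3·0+2·6 = 12
R: 3·0+2·8 = 16 | 6·0+3·0+2·8 = 16
B: 3·7+2·5 = 31 | 6·3+3·1+2·5 = 31
Y: 3·5+2·4 = 23 | 6·1+3·5+2·1 = 23
gcd(3,2,6,3,2) = 1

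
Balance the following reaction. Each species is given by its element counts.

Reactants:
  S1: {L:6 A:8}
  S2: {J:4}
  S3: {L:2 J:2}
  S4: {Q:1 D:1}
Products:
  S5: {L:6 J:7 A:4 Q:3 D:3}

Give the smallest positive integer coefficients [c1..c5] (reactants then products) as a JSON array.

Coefficients: [1, 2, 3, 6, 2]

L: 1·6+2·0+3·2+6·0 = 12 | 2·6 = 12
J: 1·0+2·4+3·2+6·0 = 14 | 2·7 = 14
A: 1·8+2·0+3·0+6·0 = 8 | 2·4 = 8
Q: 1·0+2·0+3·0+6·1 = 6 | 2·3 = 6
D: 1·0+2·0+3·0+6·1 = 6 | 2·3 = 6
gcd(1,2,3,6,2) = 1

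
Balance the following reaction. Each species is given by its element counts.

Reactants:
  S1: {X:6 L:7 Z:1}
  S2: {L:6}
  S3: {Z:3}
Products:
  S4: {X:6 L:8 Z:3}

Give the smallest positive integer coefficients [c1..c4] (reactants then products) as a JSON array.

Coefficients: [6, 1, 4, 6]

X: 6·6+1·0+4·0 = 36 | 6·6 = 36
L: 6·7+1·6+4·0 = 48 | 6·8 = 48
Z: 6·1+1·0+4·3 = 18 | 6·3 = 18
gcd(6,1,4,6) = 1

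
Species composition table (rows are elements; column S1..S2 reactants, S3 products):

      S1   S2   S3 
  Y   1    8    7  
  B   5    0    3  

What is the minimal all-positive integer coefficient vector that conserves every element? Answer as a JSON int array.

Coefficients: [3, 4, 5]

Y: 3·1+4·8 = 35 | 5·7 = 35
B: 3·5+4·0 = 15 | 5·3 = 15
gcd(3,4,5) = 1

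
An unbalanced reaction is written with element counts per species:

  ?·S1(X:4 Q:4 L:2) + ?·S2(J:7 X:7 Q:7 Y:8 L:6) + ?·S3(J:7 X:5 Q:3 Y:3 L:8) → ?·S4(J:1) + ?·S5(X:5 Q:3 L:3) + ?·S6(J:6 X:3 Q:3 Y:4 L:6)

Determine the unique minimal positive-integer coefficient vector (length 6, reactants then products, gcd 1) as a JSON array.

J: 2·0+1·7+4·7 = 35 | 5·1+4·0+5·6 = 35
X: 2·4+1·7+4·5 = 35 | 5·0+4·5+5·3 = 35
Q: 2·4+1·7+4·3 = 27 | 5·0+4·3+5·3 = 27
Y: 2·0+1·8+4·3 = 20 | 5·0+4·0+5·4 = 20
L: 2·2+1·6+4·8 = 42 | 5·0+4·3+5·6 = 42
gcd(2,1,4,5,4,5) = 1

Coefficients: [2, 1, 4, 5, 4, 5]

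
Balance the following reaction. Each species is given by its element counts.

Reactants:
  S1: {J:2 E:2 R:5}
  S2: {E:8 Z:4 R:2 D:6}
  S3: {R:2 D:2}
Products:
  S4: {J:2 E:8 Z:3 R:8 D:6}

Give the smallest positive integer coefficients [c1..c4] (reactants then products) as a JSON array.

J: 4·2+3·0+3·0 = 8 | 4·2 = 8
E: 4·2+3·8+3·0 = 32 | 4·8 = 32
Z: 4·0+3·4+3·0 = 12 | 4·3 = 12
R: 4·5+3·2+3·2 = 32 | 4·8 = 32
D: 4·0+3·6+3·2 = 24 | 4·6 = 24
gcd(4,3,3,4) = 1

Coefficients: [4, 3, 3, 4]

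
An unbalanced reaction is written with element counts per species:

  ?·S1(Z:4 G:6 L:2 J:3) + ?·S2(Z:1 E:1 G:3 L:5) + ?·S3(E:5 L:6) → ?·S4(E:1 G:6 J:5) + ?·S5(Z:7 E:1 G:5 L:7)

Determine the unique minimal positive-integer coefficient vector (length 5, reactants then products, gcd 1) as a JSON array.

Coefficients: [5, 1, 1, 3, 3]

Z: 5·4+1·1+1·0 = 21 | 3·0+3·7 = 21
E: 5·0+1·1+1·5 = 6 | 3·1+3·1 = 6
G: 5·6+1·3+1·0 = 33 | 3·6+3·5 = 33
L: 5·2+1·5+1·6 = 21 | 3·0+3·7 = 21
J: 5·3+1·0+1·0 = 15 | 3·5+3·0 = 15
gcd(5,1,1,3,3) = 1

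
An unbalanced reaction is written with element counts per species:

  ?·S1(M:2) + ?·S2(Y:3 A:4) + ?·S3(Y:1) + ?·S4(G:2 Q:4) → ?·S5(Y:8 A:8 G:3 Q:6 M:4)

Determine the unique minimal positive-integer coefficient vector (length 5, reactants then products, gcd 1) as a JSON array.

Coefficients: [4, 4, 4, 3, 2]

Y: 4·0+4·3+4·1+3·0 = 16 | 2·8 = 16
A: 4·0+4·4+4·0+3·0 = 16 | 2·8 = 16
G: 4·0+4·0+4·0+3·2 = 6 | 2·3 = 6
Q: 4·0+4·0+4·0+3·4 = 12 | 2·6 = 12
M: 4·2+4·0+4·0+3·0 = 8 | 2·4 = 8
gcd(4,4,4,3,2) = 1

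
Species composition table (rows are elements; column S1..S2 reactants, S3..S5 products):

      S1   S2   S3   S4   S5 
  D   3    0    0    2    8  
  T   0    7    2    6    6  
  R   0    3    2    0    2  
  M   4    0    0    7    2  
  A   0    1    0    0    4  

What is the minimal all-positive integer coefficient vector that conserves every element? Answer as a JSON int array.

D: 4·3+4·0 = 12 | 5·0+2·2+1·8 = 12
T: 4·0+4·7 = 28 | 5·2+2·6+1·6 = 28
R: 4·0+4·3 = 12 | 5·2+2·0+1·2 = 12
M: 4·4+4·0 = 16 | 5·0+2·7+1·2 = 16
A: 4·0+4·1 = 4 | 5·0+2·0+1·4 = 4
gcd(4,4,5,2,1) = 1

Coefficients: [4, 4, 5, 2, 1]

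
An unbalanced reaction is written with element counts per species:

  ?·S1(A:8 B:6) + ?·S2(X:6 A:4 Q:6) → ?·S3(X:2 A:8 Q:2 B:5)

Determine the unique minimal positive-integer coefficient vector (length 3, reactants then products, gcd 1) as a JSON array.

X: 5·0+2·6 = 12 | 6·2 = 12
A: 5·8+2·4 = 48 | 6·8 = 48
Q: 5·0+2·6 = 12 | 6·2 = 12
B: 5·6+2·0 = 30 | 6·5 = 30
gcd(5,2,6) = 1

Coefficients: [5, 2, 6]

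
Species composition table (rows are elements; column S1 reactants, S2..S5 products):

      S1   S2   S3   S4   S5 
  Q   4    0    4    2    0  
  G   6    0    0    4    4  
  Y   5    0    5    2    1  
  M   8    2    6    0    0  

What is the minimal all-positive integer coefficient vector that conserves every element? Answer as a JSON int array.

Q: 2·4 = 8 | 5·0+1·4+2·2+1·0 = 8
G: 2·6 = 12 | 5·0+1·0+2·4+1·4 = 12
Y: 2·5 = 10 | 5·0+1·5+2·2+1·1 = 10
M: 2·8 = 16 | 5·2+1·6+2·0+1·0 = 16
gcd(2,5,1,2,1) = 1

Coefficients: [2, 5, 1, 2, 1]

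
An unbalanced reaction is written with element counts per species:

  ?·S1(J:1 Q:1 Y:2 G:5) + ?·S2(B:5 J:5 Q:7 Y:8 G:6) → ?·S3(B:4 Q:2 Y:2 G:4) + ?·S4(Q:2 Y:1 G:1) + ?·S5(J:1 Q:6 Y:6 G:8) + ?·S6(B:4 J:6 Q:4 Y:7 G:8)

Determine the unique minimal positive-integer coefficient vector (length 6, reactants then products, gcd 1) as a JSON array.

B: 6·0+4·5 = 20 | 1·4+2·0+2·0+4·4 = 20
J: 6·1+4·5 = 26 | 1·0+2·0+2·1+4·6 = 26
Q: 6·1+4·7 = 34 | 1·2+2·2+2·6+4·4 = 34
Y: 6·2+4·8 = 44 | 1·2+2·1+2·6+4·7 = 44
G: 6·5+4·6 = 54 | 1·4+2·1+2·8+4·8 = 54
gcd(6,4,1,2,2,4) = 1

Coefficients: [6, 4, 1, 2, 2, 4]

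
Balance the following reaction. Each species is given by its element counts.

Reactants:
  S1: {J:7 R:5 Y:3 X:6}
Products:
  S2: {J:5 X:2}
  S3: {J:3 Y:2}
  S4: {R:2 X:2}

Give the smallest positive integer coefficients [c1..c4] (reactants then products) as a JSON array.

Coefficients: [2, 1, 3, 5]

J: 2·7 = 14 | 1·5+3·3+5·0 = 14
R: 2·5 = 10 | 1·0+3·0+5·2 = 10
Y: 2·3 = 6 | 1·0+3·2+5·0 = 6
X: 2·6 = 12 | 1·2+3·0+5·2 = 12
gcd(2,1,3,5) = 1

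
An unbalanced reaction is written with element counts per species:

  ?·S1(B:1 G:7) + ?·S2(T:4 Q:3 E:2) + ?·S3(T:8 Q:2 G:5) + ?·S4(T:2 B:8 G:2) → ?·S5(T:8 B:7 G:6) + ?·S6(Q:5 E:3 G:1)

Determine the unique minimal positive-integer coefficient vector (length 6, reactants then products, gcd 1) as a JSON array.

T: 3·0+6·4+1·8+4·2 = 40 | 5·8+4·0 = 40
B: 3·1+6·0+1·0+4·8 = 35 | 5·7+4·0 = 35
Q: 3·0+6·3+1·2+4·0 = 20 | 5·0+4·5 = 20
E: 3·0+6·2+1·0+4·0 = 12 | 5·0+4·3 = 12
G: 3·7+6·0+1·5+4·2 = 34 | 5·6+4·1 = 34
gcd(3,6,1,4,5,4) = 1

Coefficients: [3, 6, 1, 4, 5, 4]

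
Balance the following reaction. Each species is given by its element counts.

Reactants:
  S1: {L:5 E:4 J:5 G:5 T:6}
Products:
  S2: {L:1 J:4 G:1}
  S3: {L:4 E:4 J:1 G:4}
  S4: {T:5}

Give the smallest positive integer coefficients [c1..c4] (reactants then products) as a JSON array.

Coefficients: [5, 5, 5, 6]

L: 5·5 = 25 | 5·1+5·4+6·0 = 25
E: 5·4 = 20 | 5·0+5·4+6·0 = 20
J: 5·5 = 25 | 5·4+5·1+6·0 = 25
G: 5·5 = 25 | 5·1+5·4+6·0 = 25
T: 5·6 = 30 | 5·0+5·0+6·5 = 30
gcd(5,5,5,6) = 1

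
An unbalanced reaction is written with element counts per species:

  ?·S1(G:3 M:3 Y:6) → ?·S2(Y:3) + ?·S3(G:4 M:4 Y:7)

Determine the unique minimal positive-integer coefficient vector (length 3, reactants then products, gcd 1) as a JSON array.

Coefficients: [4, 1, 3]

G: 4·3 = 12 | 1·0+3·4 = 12
M: 4·3 = 12 | 1·0+3·4 = 12
Y: 4·6 = 24 | 1·3+3·7 = 24
gcd(4,1,3) = 1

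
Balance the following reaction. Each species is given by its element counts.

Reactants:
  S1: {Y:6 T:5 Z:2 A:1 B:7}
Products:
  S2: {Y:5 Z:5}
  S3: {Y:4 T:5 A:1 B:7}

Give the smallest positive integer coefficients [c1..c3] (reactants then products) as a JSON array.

Y: 5·6 = 30 | 2·5+5·4 = 30
T: 5·5 = 25 | 2·0+5·5 = 25
Z: 5·2 = 10 | 2·5+5·0 = 10
A: 5·1 = 5 | 2·0+5·1 = 5
B: 5·7 = 35 | 2·0+5·7 = 35
gcd(5,2,5) = 1

Coefficients: [5, 2, 5]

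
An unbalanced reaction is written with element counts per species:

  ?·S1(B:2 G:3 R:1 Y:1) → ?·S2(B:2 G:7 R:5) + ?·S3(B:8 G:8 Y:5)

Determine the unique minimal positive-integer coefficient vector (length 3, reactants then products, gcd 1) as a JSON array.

Coefficients: [5, 1, 1]

B: 5·2 = 10 | 1·2+1·8 = 10
G: 5·3 = 15 | 1·7+1·8 = 15
R: 5·1 = 5 | 1·5+1·0 = 5
Y: 5·1 = 5 | 1·0+1·5 = 5
gcd(5,1,1) = 1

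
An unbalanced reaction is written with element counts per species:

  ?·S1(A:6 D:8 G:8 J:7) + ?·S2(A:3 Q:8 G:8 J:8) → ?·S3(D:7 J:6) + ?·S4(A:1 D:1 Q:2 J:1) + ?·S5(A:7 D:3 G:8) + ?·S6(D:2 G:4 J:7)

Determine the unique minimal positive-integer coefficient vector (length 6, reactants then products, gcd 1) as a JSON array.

A: 6·6+1·3 = 39 | 3·0+4·1+5·7+4·0 = 39
D: 6·8+1·0 = 48 | 3·7+4·1+5·3+4·2 = 48
Q: 6·0+1·8 = 8 | 3·0+4·2+5·0+4·0 = 8
G: 6·8+1·8 = 56 | 3·0+4·0+5·8+4·4 = 56
J: 6·7+1·8 = 50 | 3·6+4·1+5·0+4·7 = 50
gcd(6,1,3,4,5,4) = 1

Coefficients: [6, 1, 3, 4, 5, 4]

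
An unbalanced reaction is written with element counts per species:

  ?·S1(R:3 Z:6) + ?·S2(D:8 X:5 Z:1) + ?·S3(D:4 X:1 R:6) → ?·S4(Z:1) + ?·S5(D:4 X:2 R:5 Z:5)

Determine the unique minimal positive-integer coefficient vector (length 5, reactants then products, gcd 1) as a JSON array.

D: 3·0+1·8+1·4 = 12 | 4·0+3·4 = 12
X: 3·0+1·5+1·1 = 6 | 4·0+3·2 = 6
R: 3·3+1·0+1·6 = 15 | 4·0+3·5 = 15
Z: 3·6+1·1+1·0 = 19 | 4·1+3·5 = 19
gcd(3,1,1,4,3) = 1

Coefficients: [3, 1, 1, 4, 3]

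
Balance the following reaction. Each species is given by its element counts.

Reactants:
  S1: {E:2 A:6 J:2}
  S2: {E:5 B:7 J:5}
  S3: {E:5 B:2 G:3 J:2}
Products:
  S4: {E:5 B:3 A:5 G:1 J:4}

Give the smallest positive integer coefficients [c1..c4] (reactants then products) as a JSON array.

Coefficients: [5, 2, 2, 6]

E: 5·2+2·5+2·5 = 30 | 6·5 = 30
B: 5·0+2·7+2·2 = 18 | 6·3 = 18
A: 5·6+2·0+2·0 = 30 | 6·5 = 30
G: 5·0+2·0+2·3 = 6 | 6·1 = 6
J: 5·2+2·5+2·2 = 24 | 6·4 = 24
gcd(5,2,2,6) = 1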